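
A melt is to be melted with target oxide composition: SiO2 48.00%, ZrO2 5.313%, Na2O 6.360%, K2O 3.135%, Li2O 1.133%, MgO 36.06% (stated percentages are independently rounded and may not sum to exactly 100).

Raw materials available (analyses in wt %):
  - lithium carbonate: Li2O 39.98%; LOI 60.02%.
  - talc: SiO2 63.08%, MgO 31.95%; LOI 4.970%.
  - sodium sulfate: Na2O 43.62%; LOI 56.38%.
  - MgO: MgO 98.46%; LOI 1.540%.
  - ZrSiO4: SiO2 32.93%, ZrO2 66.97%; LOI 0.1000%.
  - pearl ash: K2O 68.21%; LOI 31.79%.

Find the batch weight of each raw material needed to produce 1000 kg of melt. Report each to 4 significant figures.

Batch per 1000 kg melt:
  lithium carbonate: 28.34 kg
  talc: 719.5 kg
  sodium sulfate: 145.8 kg
  MgO: 132.8 kg
  ZrSiO4: 79.33 kg
  pearl ash: 45.96 kg
Total batch = 1152 kg; LOI loss = 151.7 kg; yield = 86.83%

Values along the way appear, rounded to four significant figures, between the steps; each numeric step runs at full float precision from start to finish; each reported figure is rounded only once. Derived quantities, including yield, the six compositions, the totals, ignition loss, glass mass, are rebuilt from the batch weights at 1000 kg of glass at exact precision, as set out in the problem or the answer.
Oxide-by-oxide targets in 1000 kg melt:
  SiO2: 48.00% × 1000 = 480.0 kg
  ZrO2: 5.313% × 1000 = 53.13 kg
  Na2O: 6.360% × 1000 = 63.60 kg
  K2O: 3.135% × 1000 = 31.35 kg
  Li2O: 1.133% × 1000 = 11.33 kg
  MgO: 36.06% × 1000 = 360.6 kg
Checking each oxide sum using the reported weights, at the basis given (each sum matches its target mass within answer rounding):
  SiO2: 719.5·0.6308 + 79.33·0.3293 = 480.0 kg (target 480.0 kg)
  ZrO2: 79.33·0.6697 = 53.13 kg (target 53.13 kg)
  Na2O: 145.8·0.4362 = 63.60 kg (target 63.60 kg)
  K2O: 45.96·0.6821 = 31.35 kg (target 31.35 kg)
  Li2O: 28.34·0.3998 = 11.33 kg (target 11.33 kg)
  MgO: 719.5·0.3195 + 132.8·0.9846 = 360.6 kg (target 360.6 kg)
Mass balance on the glass: the batch minus its LOI: 1000 kg (summing oxide targets gives 1000 kg; basis as stated: 1000 kg — deltas are rounding alone).
Batch grand total — Σ batch = 1152 kg; Σ batch·LOI gives LOI loss = 151.7 kg; yield = glass ÷ total batch = 86.83%.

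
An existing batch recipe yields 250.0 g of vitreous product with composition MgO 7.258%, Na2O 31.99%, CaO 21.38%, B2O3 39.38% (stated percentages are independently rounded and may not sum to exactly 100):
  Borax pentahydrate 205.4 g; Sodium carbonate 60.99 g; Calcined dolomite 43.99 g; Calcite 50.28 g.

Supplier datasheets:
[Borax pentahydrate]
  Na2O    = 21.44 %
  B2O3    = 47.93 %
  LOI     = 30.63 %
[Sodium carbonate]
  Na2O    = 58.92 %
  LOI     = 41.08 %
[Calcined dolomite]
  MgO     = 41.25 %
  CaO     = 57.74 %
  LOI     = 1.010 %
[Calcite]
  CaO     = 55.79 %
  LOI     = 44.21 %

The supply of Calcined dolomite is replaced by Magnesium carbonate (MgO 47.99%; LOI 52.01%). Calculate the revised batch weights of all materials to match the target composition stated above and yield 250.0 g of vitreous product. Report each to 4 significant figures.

Working values are shown (rounded to 4 significant digits) within the worked lines. All internal work runs at full float precision in all steps; each reported figure is rounded once only — all derived quantities are carried starting from the weights on 250.0 g of glass at exact precision (the yield, the four compositions, the totals, net glass mass, LOI), exactly as printed in either problem or answer.
Target masses of each oxide per 250.0 g vitreous product:
  MgO: 7.258% × 250.0 = 18.14 g
  Na2O: 31.99% × 250.0 = 79.97 g
  CaO: 21.38% × 250.0 = 53.45 g
  B2O3: 39.38% × 250.0 = 98.45 g
Per-oxide balance check applying the batch weights above, on the stated basis (each sum matches its target mass once rounding is allowed for):
  MgO: 37.81·0.4799 = 18.15 g (target 18.14 g)
  Na2O: 205.4·0.2144 + 60.99·0.5892 = 79.97 g (target 79.97 g)
  CaO: 95.81·0.5579 = 53.45 g (target 53.45 g)
  B2O3: 205.4·0.4793 = 98.45 g (target 98.45 g)
Glass-mass sanity pass: batch Σ − ignition loss = 250.0 g (oxide target masses add up to 250.0 g; stated basis 250.0 g — gaps are rounding artifacts).
Total batch = Σ batch = 400.0 g; LOI loss = Σ batch·LOI = 150.0 g; yield = glass ÷ total batch = 62.50%.

Revised batch per 250.0 g vitreous product:
  Borax pentahydrate: 205.4 g
  Sodium carbonate: 60.99 g
  Magnesium carbonate: 37.81 g
  Calcite: 95.81 g
Total batch = 400.0 g; LOI loss = 150.0 g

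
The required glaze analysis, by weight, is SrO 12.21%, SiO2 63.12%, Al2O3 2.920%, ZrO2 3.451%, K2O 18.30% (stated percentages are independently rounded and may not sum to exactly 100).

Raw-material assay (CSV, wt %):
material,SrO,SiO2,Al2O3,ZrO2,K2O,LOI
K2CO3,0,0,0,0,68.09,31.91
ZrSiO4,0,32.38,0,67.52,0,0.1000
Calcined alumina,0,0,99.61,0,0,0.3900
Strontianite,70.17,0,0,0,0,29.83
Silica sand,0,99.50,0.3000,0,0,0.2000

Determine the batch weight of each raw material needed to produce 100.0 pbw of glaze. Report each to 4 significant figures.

Batch per 100.0 pbw glaze:
  K2CO3: 26.88 pbw
  ZrSiO4: 5.111 pbw
  Calcined alumina: 2.745 pbw
  Strontianite: 17.40 pbw
  Silica sand: 61.77 pbw
Total batch = 113.9 pbw; LOI loss = 13.91 pbw; yield = 87.79%

In-progress results are displayed rounded to four significant digits in the working. Exact precision is carried end to end. Exactly one rounding goes into each reported figure — derived quantities (totals, net glass mass, ignition loss, five oxide percentages, the yield) are computed from the weighed amounts at 100.0 pbw of glass in full precision as given in problem or answer.
Target oxide masses per 100.0 pbw glaze:
  SrO: 12.21% × 100.0 = 12.21 pbw
  SiO2: 63.12% × 100.0 = 63.12 pbw
  Al2O3: 2.920% × 100.0 = 2.920 pbw
  ZrO2: 3.451% × 100.0 = 3.451 pbw
  K2O: 18.30% × 100.0 = 18.30 pbw
Verifying the oxide balance on the weights just shown, under the basis named above (summed amounts equal target values exact up to rounding of places):
  SrO: 17.40·0.7017 = 12.21 pbw (target 12.21 pbw)
  SiO2: 5.111·0.3238 + 61.77·0.9950 = 63.12 pbw (target 63.12 pbw)
  Al2O3: 2.745·0.9961 + 61.77·0.003000 = 2.920 pbw (target 2.920 pbw)
  ZrO2: 5.111·0.6752 = 3.451 pbw (target 3.451 pbw)
  K2O: 26.88·0.6809 = 18.30 pbw (target 18.30 pbw)
Glass-mass closure: total charge less LOI = 100.0 pbw (the Σ of target masses is 100.0 pbw; the stated basis being 100.0 pbw — deltas are rounding alone).
Summing the batch: Σ batch = 113.9 pbw; ignition loss, Σ(batch × LOI) = 13.91 pbw; yield = glass ÷ total batch = 87.79%.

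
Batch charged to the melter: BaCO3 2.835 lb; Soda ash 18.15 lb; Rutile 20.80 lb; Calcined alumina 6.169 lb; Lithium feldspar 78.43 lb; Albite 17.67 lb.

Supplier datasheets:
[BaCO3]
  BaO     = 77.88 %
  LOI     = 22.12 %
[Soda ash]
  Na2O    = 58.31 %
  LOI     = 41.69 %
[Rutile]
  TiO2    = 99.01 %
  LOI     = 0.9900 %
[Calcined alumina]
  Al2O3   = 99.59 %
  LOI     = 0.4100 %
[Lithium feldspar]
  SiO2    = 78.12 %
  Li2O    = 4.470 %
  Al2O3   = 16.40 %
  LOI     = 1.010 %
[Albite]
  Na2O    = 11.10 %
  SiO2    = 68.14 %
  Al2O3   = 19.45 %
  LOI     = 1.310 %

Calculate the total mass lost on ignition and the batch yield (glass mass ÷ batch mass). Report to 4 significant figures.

LOI loss = 9.449 lb; glass = 134.6 lb; yield = 93.44%

Every computation maintains full precision through the solve. Intermediates are shown rounded to 4 significant figures as written; every reported number receives exactly one rounding; the derived quantities, which include ignition loss, glass mass, the totals, the six compositions, the yield, are re-derived in full float precision, as given in either problem or answer, using the weight values per 134.6 lb of glass.
Per-material ignition loss:
  BaCO3: 2.835 × 0.2212 = 0.6271 lb
  Soda ash: 18.15 × 0.4169 = 7.567 lb
  Rutile: 20.80 × 0.009900 = 0.2059 lb
  Calcined alumina: 6.169 × 0.004100 = 0.02529 lb
  Lithium feldspar: 78.43 × 0.01010 = 0.7921 lb
  Albite: 17.67 × 0.01310 = 0.2315 lb
Total LOI = 9.449 lb
Glass = batch − LOI = 144.1 − 9.449 = 134.6 lb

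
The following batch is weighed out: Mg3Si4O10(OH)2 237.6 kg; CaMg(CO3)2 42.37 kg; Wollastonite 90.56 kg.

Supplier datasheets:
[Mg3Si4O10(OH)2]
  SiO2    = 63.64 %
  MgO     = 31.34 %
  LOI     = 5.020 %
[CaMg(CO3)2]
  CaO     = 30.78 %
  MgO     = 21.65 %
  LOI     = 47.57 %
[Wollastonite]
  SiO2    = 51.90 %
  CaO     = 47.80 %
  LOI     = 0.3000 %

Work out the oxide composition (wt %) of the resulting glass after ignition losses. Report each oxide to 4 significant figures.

Intermediates are shown (rounded to four significant digits) in the printout; full precision is held in all steps. Every reported number takes just one rounding; the derived quantities, including net glass mass, the totals, the yield, the three compositions, ignition loss, are re-derived starting from the weights on 338.2 kg of glass at full float precision, exactly as printed in problem or answer.
Per-oxide mass from batch:
  SiO2: 237.6·0.6364 + 90.56·0.5190 = 198.2 kg
  CaO: 42.37·0.3078 + 90.56·0.4780 = 56.33 kg
  MgO: 237.6·0.3134 + 42.37·0.2165 = 83.64 kg
LOI: 237.6·0.05020 + 42.37·0.4757 + 90.56·0.003000 = 32.35 kg
Resulting glass, batch − LOI: 370.5 − 32.35 = 338.2 kg (the oxide masses sum to this)
wt % = 100 × oxide mass / glass mass

Glass mass = 338.2 kg (batch 370.5 − LOI 32.35).
Composition: SiO2 58.61%, CaO 16.66%, MgO 24.73%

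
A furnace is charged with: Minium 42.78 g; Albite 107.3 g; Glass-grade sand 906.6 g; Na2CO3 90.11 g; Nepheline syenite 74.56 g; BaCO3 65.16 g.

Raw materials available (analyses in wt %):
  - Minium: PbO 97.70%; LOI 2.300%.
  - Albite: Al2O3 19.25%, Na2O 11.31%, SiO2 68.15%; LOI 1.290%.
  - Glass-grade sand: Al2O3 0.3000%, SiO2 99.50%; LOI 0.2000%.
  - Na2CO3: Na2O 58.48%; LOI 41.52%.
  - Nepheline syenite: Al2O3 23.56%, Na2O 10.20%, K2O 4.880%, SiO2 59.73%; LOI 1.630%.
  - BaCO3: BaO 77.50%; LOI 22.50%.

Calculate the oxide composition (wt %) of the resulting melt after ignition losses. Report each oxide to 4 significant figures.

The whole derivation maintains full float precision end to end; in-progress results are printed (rounded to 4 significant figures) alongside each step. Every reported value is rounded just once. All derived quantities (totals, yield, ignition loss, glass mass, six oxide percentages) are carried starting from the weights on 1229 g of glass in full precision as they appear in question or answer.
Mass of each oxide from the mix:
  PbO: 42.78·0.9770 = 41.80 g
  Al2O3: 107.3·0.1925 + 906.6·0.003000 + 74.56·0.2356 = 40.94 g
  Na2O: 107.3·0.1131 + 90.11·0.5848 + 74.56·0.1020 = 72.44 g
  K2O: 74.56·0.04880 = 3.639 g
  SiO2: 107.3·0.6815 + 906.6·0.9950 + 74.56·0.5973 = 1020 g
  BaO: 65.16·0.7750 = 50.50 g
LOI: 42.78·0.02300 + 107.3·0.01290 + 906.6·0.002000 + 90.11·0.4152 + 74.56·0.01630 + 65.16·0.2250 = 57.47 g
Net of LOI, the glass mass = 1287 − 57.47 = 1229 g (matching Σ of the oxides)
percent share: oxide ÷ glass, ×100

Glass mass = 1229 g (batch 1287 − LOI 57.47).
Composition: PbO 3.401%, Al2O3 3.331%, Na2O 5.894%, K2O 0.2960%, SiO2 82.97%, BaO 4.109%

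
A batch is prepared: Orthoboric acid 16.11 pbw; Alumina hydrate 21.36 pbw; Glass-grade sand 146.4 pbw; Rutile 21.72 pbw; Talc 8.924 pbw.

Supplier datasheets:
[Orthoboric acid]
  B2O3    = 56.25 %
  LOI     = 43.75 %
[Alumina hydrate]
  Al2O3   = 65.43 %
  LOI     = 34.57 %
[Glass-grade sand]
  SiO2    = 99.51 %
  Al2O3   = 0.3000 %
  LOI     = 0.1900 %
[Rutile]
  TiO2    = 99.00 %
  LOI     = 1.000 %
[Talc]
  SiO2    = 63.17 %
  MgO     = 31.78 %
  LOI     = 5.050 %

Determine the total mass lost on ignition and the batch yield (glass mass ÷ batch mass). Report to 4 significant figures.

LOI loss = 15.38 pbw; glass = 199.1 pbw; yield = 92.83%

The working math keeps full precision at every stage — working values are printed (rounded to 4 significant figures) within the worked lines. A single rounding finalizes each reported result; derived quantities are carried using the weight values on 199.1 pbw of glass at full float precision (glass mass, totals, yield, five oxide percentages, LOI), as written in either problem or answer.
Per-material ignition loss:
  Orthoboric acid: 16.11 × 0.4375 = 7.048 pbw
  Alumina hydrate: 21.36 × 0.3457 = 7.384 pbw
  Glass-grade sand: 146.4 × 0.001900 = 0.2782 pbw
  Rutile: 21.72 × 0.01000 = 0.2172 pbw
  Talc: 8.924 × 0.05050 = 0.4507 pbw
Total LOI = 15.38 pbw
Glass = batch − LOI = 214.5 − 15.38 = 199.1 pbw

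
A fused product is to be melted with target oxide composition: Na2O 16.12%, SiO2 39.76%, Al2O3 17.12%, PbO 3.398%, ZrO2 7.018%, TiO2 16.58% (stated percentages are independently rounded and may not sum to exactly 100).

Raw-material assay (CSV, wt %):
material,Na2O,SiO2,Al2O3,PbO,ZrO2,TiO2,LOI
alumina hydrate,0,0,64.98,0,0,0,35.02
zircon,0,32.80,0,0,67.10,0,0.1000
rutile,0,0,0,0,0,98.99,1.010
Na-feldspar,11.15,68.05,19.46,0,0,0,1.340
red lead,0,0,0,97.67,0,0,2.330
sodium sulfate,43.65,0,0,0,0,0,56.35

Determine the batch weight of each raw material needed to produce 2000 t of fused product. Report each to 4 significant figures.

Full precision is carried in every operation — the intermediate values are printed, with 4-significant-digit rounding, across the worked steps — a single rounding yields each reported number; the derived quantities, including totals, yield, ignition loss, glass mass, the six compositions, are carried from the batch weights for 2000 t of glass at full float precision, as they appear in either problem or answer.
The oxide mass targets at 2000 t fused product:
  Na2O: 16.12% × 2000 = 322.4 t
  SiO2: 39.76% × 2000 = 795.2 t
  Al2O3: 17.12% × 2000 = 342.4 t
  PbO: 3.398% × 2000 = 67.96 t
  ZrO2: 7.018% × 2000 = 140.4 t
  TiO2: 16.58% × 2000 = 331.6 t
A balance pass over the oxides, using the reported weights, for the quoted basis mass (sums match the target masses given rounding of the digits):
  Na2O: 1068·0.1115 + 465.9·0.4365 = 322.4 t (target 322.4 t)
  SiO2: 209.2·0.3280 + 1068·0.6805 = 795.4 t (target 795.2 t)
  Al2O3: 207.2·0.6498 + 1068·0.1946 = 342.5 t (target 342.4 t)
  PbO: 69.58·0.9767 = 67.96 t (target 67.96 t)
  ZrO2: 209.2·0.6710 = 140.4 t (target 140.4 t)
  TiO2: 335.0·0.9899 = 331.6 t (target 331.6 t)
Glass mass check: batch total minus LOI = 2000 t (summing oxide targets gives 2000 t; stated basis 2000 t — deltas are rounding alone).
Summing the batch: Σ batch = 2355 t; the LOI term Σ batch·LOI equals 354.6 t; yield = glass ÷ total batch = 84.94%.

Batch per 2000 t fused product:
  alumina hydrate: 207.2 t
  zircon: 209.2 t
  rutile: 335.0 t
  Na-feldspar: 1068 t
  red lead: 69.58 t
  sodium sulfate: 465.9 t
Total batch = 2355 t; LOI loss = 354.6 t; yield = 84.94%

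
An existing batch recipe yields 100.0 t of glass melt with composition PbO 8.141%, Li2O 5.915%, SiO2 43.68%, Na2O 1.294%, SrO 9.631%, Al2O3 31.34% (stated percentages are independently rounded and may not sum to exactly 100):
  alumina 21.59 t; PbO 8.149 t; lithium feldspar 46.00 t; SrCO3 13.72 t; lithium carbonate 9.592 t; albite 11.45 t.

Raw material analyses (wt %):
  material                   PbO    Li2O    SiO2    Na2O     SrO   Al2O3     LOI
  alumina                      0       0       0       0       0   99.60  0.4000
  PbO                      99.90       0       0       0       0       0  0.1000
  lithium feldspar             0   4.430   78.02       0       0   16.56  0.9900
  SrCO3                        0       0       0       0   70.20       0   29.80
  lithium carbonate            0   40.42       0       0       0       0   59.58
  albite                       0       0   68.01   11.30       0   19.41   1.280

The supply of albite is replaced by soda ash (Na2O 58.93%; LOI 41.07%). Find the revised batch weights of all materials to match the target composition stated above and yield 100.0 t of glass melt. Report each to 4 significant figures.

Revised batch per 100.0 t glass melt:
  alumina: 22.16 t
  PbO: 8.149 t
  lithium feldspar: 55.99 t
  SrCO3: 13.72 t
  lithium carbonate: 8.498 t
  soda ash: 2.196 t
Total batch = 110.7 t; LOI loss = 10.70 t

In-progress results are printed, rounded to four significant digits, between the steps; the working math runs at full precision in every operation. Exactly one rounding is applied to each reported value; all derived quantities are re-derived at exact precision (the yield, six oxide percentages, glass mass, ignition loss, totals) from the batch weights for 100.0 t of glass exactly as printed in either problem or answer.
Oxide-by-oxide targets in 100.0 t glass melt:
  PbO: 8.141% × 100.0 = 8.141 t
  Li2O: 5.915% × 100.0 = 5.915 t
  SiO2: 43.68% × 100.0 = 43.68 t
  Na2O: 1.294% × 100.0 = 1.294 t
  SrO: 9.631% × 100.0 = 9.631 t
  Al2O3: 31.34% × 100.0 = 31.34 t
Per-oxide balance check given the weights on record, at the basis given (each sum matches its target mass once rounding is allowed for):
  PbO: 8.149·0.9990 = 8.141 t (target 8.141 t)
  Li2O: 55.99·0.04430 + 8.498·0.4042 = 5.915 t (target 5.915 t)
  SiO2: 55.99·0.7802 = 43.68 t (target 43.68 t)
  Na2O: 2.196·0.5893 = 1.294 t (target 1.294 t)
  SrO: 13.72·0.7020 = 9.631 t (target 9.631 t)
  Al2O3: 22.16·0.9960 + 55.99·0.1656 = 31.34 t (target 31.34 t)
Glass-mass bookkeeping: batch Σ − ignition loss = 100.0 t (per-oxide target masses sum to 100.0 t; versus the stated basis of 100.0 t — a pure rounding effect).
Batch total: Σ batch = 110.7 t; Σ batch·LOI gives LOI loss = 10.70 t; yield, glass over the total, = 90.33%.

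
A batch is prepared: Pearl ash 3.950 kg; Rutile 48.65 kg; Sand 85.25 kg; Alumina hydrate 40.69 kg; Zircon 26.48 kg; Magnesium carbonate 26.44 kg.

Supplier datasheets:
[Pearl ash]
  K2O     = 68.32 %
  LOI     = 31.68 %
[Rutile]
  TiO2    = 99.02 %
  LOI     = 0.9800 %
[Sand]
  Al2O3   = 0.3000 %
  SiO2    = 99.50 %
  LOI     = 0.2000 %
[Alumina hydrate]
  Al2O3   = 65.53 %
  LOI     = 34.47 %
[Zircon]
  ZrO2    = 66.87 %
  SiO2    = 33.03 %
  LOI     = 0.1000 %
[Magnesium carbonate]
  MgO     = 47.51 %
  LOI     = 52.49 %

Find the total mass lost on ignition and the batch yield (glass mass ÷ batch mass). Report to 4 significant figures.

LOI loss = 29.83 kg; glass = 201.6 kg; yield = 87.11%

All arithmetic holds full float precision end to end; intermediates are printed rounded to 4 significant figures alongside each step. Every reported result sees exactly one rounding — all derived quantities (the six compositions, glass mass, yield, totals, LOI) are recomputed in full precision starting from the weights per 201.6 kg of glass as set out in either problem or answer.
Each material's LOI contribution:
  Pearl ash: 3.950 × 0.3168 = 1.251 kg
  Rutile: 48.65 × 0.009800 = 0.4768 kg
  Sand: 85.25 × 0.002000 = 0.1705 kg
  Alumina hydrate: 40.69 × 0.3447 = 14.03 kg
  Zircon: 26.48 × 0.001000 = 0.02648 kg
  Magnesium carbonate: 26.44 × 0.5249 = 13.88 kg
Total LOI = 29.83 kg
Glass = batch − LOI = 231.5 − 29.83 = 201.6 kg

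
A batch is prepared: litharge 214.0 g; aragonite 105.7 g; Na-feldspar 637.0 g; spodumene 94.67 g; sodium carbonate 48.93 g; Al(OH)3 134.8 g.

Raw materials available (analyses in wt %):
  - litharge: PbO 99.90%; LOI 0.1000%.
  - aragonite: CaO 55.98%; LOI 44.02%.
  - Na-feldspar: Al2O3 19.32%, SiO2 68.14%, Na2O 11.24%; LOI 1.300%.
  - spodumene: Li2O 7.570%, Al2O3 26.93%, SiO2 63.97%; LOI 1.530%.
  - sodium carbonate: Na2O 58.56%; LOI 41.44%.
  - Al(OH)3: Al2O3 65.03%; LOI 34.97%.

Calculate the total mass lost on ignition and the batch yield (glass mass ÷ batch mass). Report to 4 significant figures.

LOI loss = 123.9 g; glass = 1111 g; yield = 89.97%

In-progress results are displayed, with 4-significant-figure rounding, within the worked lines. Every computation maintains full float precision in all steps; a single rounding yields every reported value — derived quantities are rebuilt in full precision (totals, the yield, six oxide percentages, ignition loss, net glass mass) from the batch weights on 1111 g of glass exactly as printed in the question or the answer.
Ignition loss by material:
  litharge: 214.0 × 0.001000 = 0.2140 g
  aragonite: 105.7 × 0.4402 = 46.53 g
  Na-feldspar: 637.0 × 0.01300 = 8.281 g
  spodumene: 94.67 × 0.01530 = 1.448 g
  sodium carbonate: 48.93 × 0.4144 = 20.28 g
  Al(OH)3: 134.8 × 0.3497 = 47.14 g
Total LOI = 123.9 g
Glass = batch − LOI = 1235 − 123.9 = 1111 g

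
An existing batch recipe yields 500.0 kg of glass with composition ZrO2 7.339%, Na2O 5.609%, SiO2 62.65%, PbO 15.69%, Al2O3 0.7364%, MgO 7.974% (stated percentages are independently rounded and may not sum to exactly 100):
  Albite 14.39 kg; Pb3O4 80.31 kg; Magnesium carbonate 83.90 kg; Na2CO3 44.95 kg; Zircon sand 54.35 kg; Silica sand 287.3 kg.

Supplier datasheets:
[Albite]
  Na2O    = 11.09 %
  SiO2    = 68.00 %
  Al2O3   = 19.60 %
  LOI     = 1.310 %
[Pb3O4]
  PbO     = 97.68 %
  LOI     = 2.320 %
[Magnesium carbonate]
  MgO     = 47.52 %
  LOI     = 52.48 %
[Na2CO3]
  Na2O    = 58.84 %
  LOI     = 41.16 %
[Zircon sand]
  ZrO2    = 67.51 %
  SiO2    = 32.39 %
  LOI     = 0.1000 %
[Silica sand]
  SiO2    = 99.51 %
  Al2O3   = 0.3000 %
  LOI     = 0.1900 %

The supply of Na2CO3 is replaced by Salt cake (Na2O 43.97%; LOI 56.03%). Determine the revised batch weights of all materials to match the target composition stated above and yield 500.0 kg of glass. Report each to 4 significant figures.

Revised batch per 500.0 kg glass:
  Albite: 14.39 kg
  Pb3O4: 80.31 kg
  Magnesium carbonate: 83.90 kg
  Salt cake: 60.15 kg
  Zircon sand: 54.35 kg
  Silica sand: 287.3 kg
Total batch = 580.4 kg; LOI loss = 80.38 kg

The working math keeps exact precision in every operation; working values appear, with 4-significant-figure rounding, as written. Exactly one rounding is applied to every reported figure. All derived quantities, including net glass mass, yield, the totals, LOI, the six compositions, are carried from the batch weights for 500.0 kg of glass in full precision as they appear in the question or the answer.
Oxide-by-oxide targets in 500.0 kg glass:
  ZrO2: 7.339% × 500.0 = 36.70 kg
  Na2O: 5.609% × 500.0 = 28.04 kg
  SiO2: 62.65% × 500.0 = 313.2 kg
  PbO: 15.69% × 500.0 = 78.45 kg
  Al2O3: 0.7364% × 500.0 = 3.682 kg
  MgO: 7.974% × 500.0 = 39.87 kg
Balance tally, oxide-wise, applying the batch weights above, per the basis as stated (delivered sums recover each target net of answer rounding effects):
  ZrO2: 54.35·0.6751 = 36.69 kg (target 36.70 kg)
  Na2O: 14.39·0.1109 + 60.15·0.4397 = 28.04 kg (target 28.04 kg)
  SiO2: 14.39·0.6800 + 54.35·0.3239 + 287.3·0.9951 = 313.3 kg (target 313.2 kg)
  PbO: 80.31·0.9768 = 78.45 kg (target 78.45 kg)
  Al2O3: 14.39·0.1960 + 287.3·0.003000 = 3.682 kg (target 3.682 kg)
  MgO: 83.90·0.4752 = 39.87 kg (target 39.87 kg)
Auditing the glass mass value: net batch after ignition = 500.0 kg (the Σ of target masses is 500.0 kg; with the basis standing at 500.0 kg — deltas are rounding alone).
Summing the batch: Σ batch = 580.4 kg; loss to ignition Σ batch·LOI = 80.38 kg; the yield ratio, glass ÷ batch: 86.15%.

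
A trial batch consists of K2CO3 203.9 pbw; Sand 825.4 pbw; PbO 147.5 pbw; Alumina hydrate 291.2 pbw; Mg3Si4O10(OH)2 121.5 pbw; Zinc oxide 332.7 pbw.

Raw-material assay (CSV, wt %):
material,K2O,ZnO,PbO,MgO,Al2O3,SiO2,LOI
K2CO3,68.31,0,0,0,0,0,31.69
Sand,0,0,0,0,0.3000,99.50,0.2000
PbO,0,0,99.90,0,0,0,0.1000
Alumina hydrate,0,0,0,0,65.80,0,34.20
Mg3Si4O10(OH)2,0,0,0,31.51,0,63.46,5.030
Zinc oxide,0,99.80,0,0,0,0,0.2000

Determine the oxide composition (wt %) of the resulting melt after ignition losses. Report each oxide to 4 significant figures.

In-progress results are shown (rounded to four significant digits) when written out. All internal work runs at exact precision throughout; each reported result takes exactly one rounding. The derived quantities (totals, net glass mass, the yield, the six compositions, LOI) are re-derived using the weight values at 1749 pbw of glass at exact precision as written in either problem or answer.
What the batch supplies per oxide:
  K2O: 203.9·0.6831 = 139.3 pbw
  ZnO: 332.7·0.9980 = 332.0 pbw
  PbO: 147.5·0.9990 = 147.4 pbw
  MgO: 121.5·0.3151 = 38.28 pbw
  Al2O3: 825.4·0.003000 + 291.2·0.6580 = 194.1 pbw
  SiO2: 825.4·0.9950 + 121.5·0.6346 = 898.4 pbw
LOI: 203.9·0.3169 + 825.4·0.002000 + 147.5·0.001000 + 291.2·0.3420 + 121.5·0.05030 + 332.7·0.002000 = 172.8 pbw
Glass = total batch minus LOI = 1922 − 172.8 = 1749 pbw (equal to the oxide-mass sum)
oxide / glass × 100 gives the wt %

Glass mass = 1749 pbw (batch 1922 − LOI 172.8).
Composition: K2O 7.962%, ZnO 18.98%, PbO 8.423%, MgO 2.188%, Al2O3 11.09%, SiO2 51.35%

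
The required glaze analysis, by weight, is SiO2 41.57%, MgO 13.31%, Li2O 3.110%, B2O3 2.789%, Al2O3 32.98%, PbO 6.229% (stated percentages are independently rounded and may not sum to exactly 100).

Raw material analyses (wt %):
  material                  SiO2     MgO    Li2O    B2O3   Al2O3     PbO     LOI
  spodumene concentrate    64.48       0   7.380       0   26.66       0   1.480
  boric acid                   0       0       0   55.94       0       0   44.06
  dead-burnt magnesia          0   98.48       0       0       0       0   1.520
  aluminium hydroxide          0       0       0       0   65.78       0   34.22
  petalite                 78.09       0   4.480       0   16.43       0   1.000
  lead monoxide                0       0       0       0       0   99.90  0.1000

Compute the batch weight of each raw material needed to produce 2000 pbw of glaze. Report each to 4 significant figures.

Each numeric step runs at full precision at each step; values along the way appear, with 4-significant-figure rounding, when written out. A single rounding completes every reported figure. The derived quantities are re-derived at full precision (LOI, the six compositions, totals, the yield, net glass mass) from the weighed amounts for 2000 pbw of glass exactly as printed in question or answer.
Oxide-by-oxide targets in 2000 pbw glaze:
  SiO2: 41.57% × 2000 = 831.4 pbw
  MgO: 13.31% × 2000 = 266.2 pbw
  Li2O: 3.110% × 2000 = 62.20 pbw
  B2O3: 2.789% × 2000 = 55.78 pbw
  Al2O3: 32.98% × 2000 = 659.6 pbw
  PbO: 6.229% × 2000 = 124.6 pbw
A balance pass over the oxides, with the batch weights as given, relative to the basis at hand (delivered sums recover each target net of answer rounding effects):
  SiO2: 394.0·0.6448 + 739.3·0.7809 = 831.4 pbw (target 831.4 pbw)
  MgO: 270.3·0.9848 = 266.2 pbw (target 266.2 pbw)
  Li2O: 394.0·0.07380 + 739.3·0.04480 = 62.20 pbw (target 62.20 pbw)
  B2O3: 99.71·0.5594 = 55.78 pbw (target 55.78 pbw)
  Al2O3: 394.0·0.2666 + 658.4·0.6578 + 739.3·0.1643 = 659.6 pbw (target 659.6 pbw)
  PbO: 124.7·0.9990 = 124.6 pbw (target 124.6 pbw)
Glass-mass sanity pass: Σ batch − LOI loss = 2000 pbw (the targets, summed, come to 2000 pbw; stated basis 2000 pbw — rounding explains the deltas).
Adding the batch up: Σ batch = 2286 pbw; LOI loss = Σ batch·LOI = 286.7 pbw; as yield: glass ÷ batch → 87.46%.

Batch per 2000 pbw glaze:
  spodumene concentrate: 394.0 pbw
  boric acid: 99.71 pbw
  dead-burnt magnesia: 270.3 pbw
  aluminium hydroxide: 658.4 pbw
  petalite: 739.3 pbw
  lead monoxide: 124.7 pbw
Total batch = 2286 pbw; LOI loss = 286.7 pbw; yield = 87.46%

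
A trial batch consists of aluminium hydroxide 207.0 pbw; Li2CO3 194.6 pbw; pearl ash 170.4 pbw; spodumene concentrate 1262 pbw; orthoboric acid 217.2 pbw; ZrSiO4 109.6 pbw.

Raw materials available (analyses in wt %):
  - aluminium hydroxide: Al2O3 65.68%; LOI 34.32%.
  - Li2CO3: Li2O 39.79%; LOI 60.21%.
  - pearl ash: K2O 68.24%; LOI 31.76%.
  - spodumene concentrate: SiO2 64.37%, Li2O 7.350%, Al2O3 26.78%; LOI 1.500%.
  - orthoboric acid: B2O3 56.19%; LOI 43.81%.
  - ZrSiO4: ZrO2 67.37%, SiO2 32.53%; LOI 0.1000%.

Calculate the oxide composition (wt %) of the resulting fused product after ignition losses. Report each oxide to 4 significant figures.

All arithmetic holds full precision in every operation. The intermediate values are shown (rounded to 4 significant figures) when written out; a single rounding yields each reported value; all derived quantities are recomputed from the batch weights on 1804 pbw of glass in exact precision (the six compositions, the yield, ignition loss, totals, glass mass) exactly as shown in the problem or the answer.
Oxide-by-oxide delivered mass:
  K2O: 170.4·0.6824 = 116.3 pbw
  ZrO2: 109.6·0.6737 = 73.84 pbw
  SiO2: 1262·0.6437 + 109.6·0.3253 = 848.0 pbw
  Li2O: 194.6·0.3979 + 1262·0.07350 = 170.2 pbw
  B2O3: 217.2·0.5619 = 122.0 pbw
  Al2O3: 207.0·0.6568 + 1262·0.2678 = 473.9 pbw
LOI: 207.0·0.3432 + 194.6·0.6021 + 170.4·0.3176 + 1262·0.01500 + 217.2·0.4381 + 109.6·0.001000 = 356.5 pbw
The glass mass, total less LOI, = 2161 − 356.5 = 1804 pbw (the oxide masses sum to this)
percent share: oxide ÷ glass, ×100

Glass mass = 1804 pbw (batch 2161 − LOI 356.5).
Composition: K2O 6.445%, ZrO2 4.092%, SiO2 47.00%, Li2O 9.433%, B2O3 6.764%, Al2O3 26.27%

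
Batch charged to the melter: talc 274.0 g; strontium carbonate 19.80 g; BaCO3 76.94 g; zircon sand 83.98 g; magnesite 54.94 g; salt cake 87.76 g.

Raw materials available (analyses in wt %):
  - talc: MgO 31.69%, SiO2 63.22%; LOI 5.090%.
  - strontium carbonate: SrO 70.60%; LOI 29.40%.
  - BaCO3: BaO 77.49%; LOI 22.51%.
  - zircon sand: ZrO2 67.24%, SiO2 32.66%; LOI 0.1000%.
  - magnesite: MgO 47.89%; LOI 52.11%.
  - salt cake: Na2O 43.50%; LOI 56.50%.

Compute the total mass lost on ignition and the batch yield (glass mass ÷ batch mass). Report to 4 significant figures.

LOI loss = 115.4 g; glass = 482.0 g; yield = 80.69%

In-progress results are printed, rounded to four significant digits, as written; all internal work holds full float precision all the way through; every reported number undergoes a single rounding; the derived quantities (the yield, six oxide percentages, ignition loss, net glass mass, the totals) are re-derived at full float precision from the weighed amounts for 482.0 g of glass, as written in the problem or the answer.
LOI of each material in turn:
  talc: 274.0 × 0.05090 = 13.95 g
  strontium carbonate: 19.80 × 0.2940 = 5.821 g
  BaCO3: 76.94 × 0.2251 = 17.32 g
  zircon sand: 83.98 × 0.001000 = 0.08398 g
  magnesite: 54.94 × 0.5211 = 28.63 g
  salt cake: 87.76 × 0.5650 = 49.58 g
Total LOI = 115.4 g
Glass = batch − LOI = 597.4 − 115.4 = 482.0 g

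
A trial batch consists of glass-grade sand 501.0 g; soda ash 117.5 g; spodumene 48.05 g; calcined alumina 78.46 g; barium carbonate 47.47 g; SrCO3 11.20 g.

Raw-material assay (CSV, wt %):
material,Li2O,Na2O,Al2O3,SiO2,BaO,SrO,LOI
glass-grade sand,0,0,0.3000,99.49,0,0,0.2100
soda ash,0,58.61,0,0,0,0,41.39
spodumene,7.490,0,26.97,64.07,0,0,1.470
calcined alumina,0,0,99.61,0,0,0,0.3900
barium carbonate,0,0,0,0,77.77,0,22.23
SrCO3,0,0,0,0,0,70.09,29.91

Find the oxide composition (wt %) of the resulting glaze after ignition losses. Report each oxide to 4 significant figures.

Each numeric step maintains full float precision at every stage. The intermediate values appear (rounded to four significant figures) when written out. Every reported figure includes exactly one rounding. Derived quantities (totals, six oxide percentages, the yield, ignition loss, net glass mass) are rebuilt from the weighed amounts for 739.1 g of glass in full precision, exactly as printed in the problem or answer text.
Mass of each oxide from the mix:
  Li2O: 48.05·0.07490 = 3.599 g
  Na2O: 117.5·0.5861 = 68.87 g
  Al2O3: 501.0·0.003000 + 48.05·0.2697 + 78.46·0.9961 = 92.62 g
  SiO2: 501.0·0.9949 + 48.05·0.6407 = 529.2 g
  BaO: 47.47·0.7777 = 36.92 g
  SrO: 11.20·0.7009 = 7.850 g
LOI: 501.0·0.002100 + 117.5·0.4139 + 48.05·0.01470 + 78.46·0.003900 + 47.47·0.2223 + 11.20·0.2991 = 64.60 g
The glass mass, total less LOI, = 803.7 − 64.60 = 739.1 g (the oxide masses sum to this)
oxide / glass × 100 gives the wt %

Glass mass = 739.1 g (batch 803.7 − LOI 64.60).
Composition: Li2O 0.4869%, Na2O 9.318%, Al2O3 12.53%, SiO2 71.61%, BaO 4.995%, SrO 1.062%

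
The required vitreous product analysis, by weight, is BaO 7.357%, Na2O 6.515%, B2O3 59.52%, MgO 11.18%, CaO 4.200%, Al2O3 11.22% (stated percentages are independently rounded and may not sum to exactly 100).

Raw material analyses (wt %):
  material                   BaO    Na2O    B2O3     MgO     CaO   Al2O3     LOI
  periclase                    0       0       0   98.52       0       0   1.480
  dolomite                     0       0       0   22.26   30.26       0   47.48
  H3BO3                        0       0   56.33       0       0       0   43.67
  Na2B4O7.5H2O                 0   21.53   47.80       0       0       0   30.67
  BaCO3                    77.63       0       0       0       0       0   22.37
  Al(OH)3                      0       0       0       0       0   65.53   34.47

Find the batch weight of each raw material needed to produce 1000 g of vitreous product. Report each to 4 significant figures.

Batch per 1000 g vitreous product:
  periclase: 82.12 g
  dolomite: 138.8 g
  H3BO3: 799.9 g
  Na2B4O7.5H2O: 302.6 g
  BaCO3: 94.77 g
  Al(OH)3: 171.2 g
Total batch = 1589 g; LOI loss = 589.5 g; yield = 62.91%

All arithmetic runs at full precision all the way through; intermediates are displayed rounded to 4 significant digits across the worked steps. Each reported value takes exactly one rounding; all derived quantities, which include net glass mass, the yield, the six compositions, totals, ignition loss, are re-derived in full float precision, as they appear in problem or answer, from the batch weights for 1000 g of glass.
Oxide mass targets, per 1000 g vitreous product:
  BaO: 7.357% × 1000 = 73.57 g
  Na2O: 6.515% × 1000 = 65.15 g
  B2O3: 59.52% × 1000 = 595.2 g
  MgO: 11.18% × 1000 = 111.8 g
  CaO: 4.200% × 1000 = 42.00 g
  Al2O3: 11.22% × 1000 = 112.2 g
Sums-versus-targets review with the batch weights as given, versus the basis set out (sums match the target masses inside rounding margins):
  BaO: 94.77·0.7763 = 73.57 g (target 73.57 g)
  Na2O: 302.6·0.2153 = 65.15 g (target 65.15 g)
  B2O3: 799.9·0.5633 + 302.6·0.4780 = 595.2 g (target 595.2 g)
  MgO: 82.12·0.9852 + 138.8·0.2226 = 111.8 g (target 111.8 g)
  CaO: 138.8·0.3026 = 42.00 g (target 42.00 g)
  Al2O3: 171.2·0.6553 = 112.2 g (target 112.2 g)
The glass-mass cross-check: the batch minus its LOI: 999.9 g (summing oxide targets gives 999.9 g; the stated basis being 1000 g — rounding explains the deltas).
Total batch = Σ batch = 1589 g; LOI loss = Σ batch·LOI = 589.5 g; yield, glass over the total, = 62.91%.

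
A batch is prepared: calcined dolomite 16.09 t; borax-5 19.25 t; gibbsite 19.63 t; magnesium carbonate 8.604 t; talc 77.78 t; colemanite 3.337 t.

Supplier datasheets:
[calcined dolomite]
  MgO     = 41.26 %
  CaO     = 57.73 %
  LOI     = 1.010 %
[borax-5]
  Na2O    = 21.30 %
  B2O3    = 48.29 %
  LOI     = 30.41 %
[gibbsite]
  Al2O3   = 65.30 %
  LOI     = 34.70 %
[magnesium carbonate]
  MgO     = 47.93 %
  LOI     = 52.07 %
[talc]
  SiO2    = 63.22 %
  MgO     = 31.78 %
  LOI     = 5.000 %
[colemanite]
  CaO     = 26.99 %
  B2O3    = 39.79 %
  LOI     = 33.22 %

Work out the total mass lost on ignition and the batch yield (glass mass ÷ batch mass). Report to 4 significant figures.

LOI loss = 22.31 t; glass = 122.4 t; yield = 84.58%

All internal work runs at exact precision at each step; mid-chain values are shown rounded to four significant digits between the steps; a single rounding yields each reported value — all derived quantities, including the six compositions, the yield, net glass mass, ignition loss, the totals, are rebuilt starting from the weights on 122.4 t of glass at full precision exactly as printed in question or answer.
Loss on ignition, line by line:
  calcined dolomite: 16.09 × 0.01010 = 0.1625 t
  borax-5: 19.25 × 0.3041 = 5.854 t
  gibbsite: 19.63 × 0.3470 = 6.812 t
  magnesium carbonate: 8.604 × 0.5207 = 4.480 t
  talc: 77.78 × 0.05000 = 3.889 t
  colemanite: 3.337 × 0.3322 = 1.109 t
Total LOI = 22.31 t
Glass = batch − LOI = 144.7 − 22.31 = 122.4 t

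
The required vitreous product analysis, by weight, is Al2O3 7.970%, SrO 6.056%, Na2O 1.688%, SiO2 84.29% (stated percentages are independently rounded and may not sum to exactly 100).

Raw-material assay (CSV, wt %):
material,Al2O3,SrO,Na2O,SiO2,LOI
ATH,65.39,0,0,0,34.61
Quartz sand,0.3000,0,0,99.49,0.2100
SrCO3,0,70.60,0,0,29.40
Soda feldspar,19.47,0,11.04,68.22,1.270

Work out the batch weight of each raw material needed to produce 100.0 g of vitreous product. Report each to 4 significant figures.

Batch per 100.0 g vitreous product:
  ATH: 7.295 g
  Quartz sand: 74.24 g
  SrCO3: 8.578 g
  Soda feldspar: 15.29 g
Total batch = 105.4 g; LOI loss = 5.397 g; yield = 94.88%

The intermediate values are shown rounded to four significant digits within the worked lines. Each numeric step holds full precision all the way through. Every reported result includes exactly one rounding; the derived quantities, including ignition loss, yield, the four compositions, glass mass, the totals, are re-derived from the weighed amounts for 100.0 g of glass at full float precision, as written in the question or the answer.
Oxide-by-oxide targets in 100.0 g vitreous product:
  Al2O3: 7.970% × 100.0 = 7.970 g
  SrO: 6.056% × 100.0 = 6.056 g
  Na2O: 1.688% × 100.0 = 1.688 g
  SiO2: 84.29% × 100.0 = 84.29 g
Per-oxide balance check working from each reported weight, at the basis given (every target is met by its sum within answer rounding):
  Al2O3: 7.295·0.6539 + 74.24·0.003000 + 15.29·0.1947 = 7.970 g (target 7.970 g)
  SrO: 8.578·0.7060 = 6.056 g (target 6.056 g)
  Na2O: 15.29·0.1104 = 1.688 g (target 1.688 g)
  SiO2: 74.24·0.9949 + 15.29·0.6822 = 84.29 g (target 84.29 g)
Glass-mass sanity pass: net batch after ignition = 100.0 g (the Σ of target masses is 100.0 g; against the stated basis, 100.0 g — rounding explains the deltas).
Batch grand total — Σ batch = 105.4 g; LOI loss = Σ batch·LOI = 5.397 g; yield, glass over the total, = 94.88%.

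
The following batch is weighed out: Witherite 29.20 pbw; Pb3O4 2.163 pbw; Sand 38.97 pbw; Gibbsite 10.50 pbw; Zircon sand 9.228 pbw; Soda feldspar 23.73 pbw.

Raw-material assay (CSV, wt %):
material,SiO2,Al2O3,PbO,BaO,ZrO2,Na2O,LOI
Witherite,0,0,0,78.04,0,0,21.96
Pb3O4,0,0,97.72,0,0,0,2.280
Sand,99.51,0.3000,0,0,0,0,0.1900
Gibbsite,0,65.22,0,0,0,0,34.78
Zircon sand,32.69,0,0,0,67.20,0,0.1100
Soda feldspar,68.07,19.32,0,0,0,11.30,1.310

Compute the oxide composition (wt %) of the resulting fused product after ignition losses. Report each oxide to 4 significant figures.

The working math maintains exact precision at each step. Mid-chain values appear, rounded to four significant digits, as written. Exactly one rounding lands on every reported result; the derived quantities are recomputed from the weighed amounts for 103.3 pbw of glass in exact precision (the six compositions, ignition loss, the yield, the totals, net glass mass) as quoted within the problem or the answer.
What the batch supplies per oxide:
  SiO2: 38.97·0.9951 + 9.228·0.3269 + 23.73·0.6807 = 57.95 pbw
  Al2O3: 38.97·0.003000 + 10.50·0.6522 + 23.73·0.1932 = 11.55 pbw
  PbO: 2.163·0.9772 = 2.114 pbw
  BaO: 29.20·0.7804 = 22.79 pbw
  ZrO2: 9.228·0.6720 = 6.201 pbw
  Na2O: 23.73·0.1130 = 2.681 pbw
LOI: 29.20·0.2196 + 2.163·0.02280 + 38.97·0.001900 + 10.50·0.3478 + 9.228·0.001100 + 23.73·0.01310 = 10.51 pbw
The glass mass, total less LOI, = 113.8 − 10.51 = 103.3 pbw (equal to the oxide-mass sum)
percent share: oxide ÷ glass, ×100

Glass mass = 103.3 pbw (batch 113.8 − LOI 10.51).
Composition: SiO2 56.11%, Al2O3 11.18%, PbO 2.047%, BaO 22.06%, ZrO2 6.004%, Na2O 2.596%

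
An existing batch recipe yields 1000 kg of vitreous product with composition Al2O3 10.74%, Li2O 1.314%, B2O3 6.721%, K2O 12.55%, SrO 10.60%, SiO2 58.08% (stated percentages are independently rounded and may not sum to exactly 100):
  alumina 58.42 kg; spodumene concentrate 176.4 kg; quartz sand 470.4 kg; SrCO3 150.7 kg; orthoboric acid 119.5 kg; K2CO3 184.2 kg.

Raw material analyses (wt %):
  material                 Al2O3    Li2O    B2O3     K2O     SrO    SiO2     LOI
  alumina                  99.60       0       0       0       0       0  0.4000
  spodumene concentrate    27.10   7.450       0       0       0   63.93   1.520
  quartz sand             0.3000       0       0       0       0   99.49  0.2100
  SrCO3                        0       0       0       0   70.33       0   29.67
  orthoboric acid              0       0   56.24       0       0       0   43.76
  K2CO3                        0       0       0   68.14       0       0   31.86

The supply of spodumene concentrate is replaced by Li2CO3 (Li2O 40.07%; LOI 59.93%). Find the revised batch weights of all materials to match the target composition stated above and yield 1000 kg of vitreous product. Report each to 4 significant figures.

Revised batch per 1000 kg vitreous product:
  alumina: 106.1 kg
  Li2CO3: 32.79 kg
  quartz sand: 583.8 kg
  SrCO3: 150.7 kg
  orthoboric acid: 119.5 kg
  K2CO3: 184.2 kg
Total batch = 1177 kg; LOI loss = 177.0 kg

The intermediate values are shown rounded to 4 significant digits when written out — full float precision is carried from start to finish — every reported result carries a single rounding. All derived quantities (net glass mass, totals, the six compositions, yield, ignition loss) are rebuilt using the weight values on 1000 kg of glass at full precision exactly as printed in the problem or answer text.
Oxide mass targets, per 1000 kg vitreous product:
  Al2O3: 10.74% × 1000 = 107.4 kg
  Li2O: 1.314% × 1000 = 13.14 kg
  B2O3: 6.721% × 1000 = 67.21 kg
  K2O: 12.55% × 1000 = 125.5 kg
  SrO: 10.60% × 1000 = 106.0 kg
  SiO2: 58.08% × 1000 = 580.8 kg
Per-oxide balance check using the reported weights, at the basis given (target by target, the sums agree once rounding is allowed for):
  Al2O3: 106.1·0.9960 + 583.8·0.003000 = 107.4 kg (target 107.4 kg)
  Li2O: 32.79·0.4007 = 13.14 kg (target 13.14 kg)
  B2O3: 119.5·0.5624 = 67.21 kg (target 67.21 kg)
  K2O: 184.2·0.6814 = 125.5 kg (target 125.5 kg)
  SrO: 150.7·0.7033 = 106.0 kg (target 106.0 kg)
  SiO2: 583.8·0.9949 = 580.8 kg (target 580.8 kg)
Auditing the glass mass value: total charge less LOI = 1000 kg (the Σ of target masses is 1000 kg; stated basis 1000 kg — deltas are rounding alone).
Adding the batch up: Σ batch = 1177 kg; LOI loss = Σ batch·LOI = 177.0 kg; as yield: glass ÷ batch → 84.96%.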